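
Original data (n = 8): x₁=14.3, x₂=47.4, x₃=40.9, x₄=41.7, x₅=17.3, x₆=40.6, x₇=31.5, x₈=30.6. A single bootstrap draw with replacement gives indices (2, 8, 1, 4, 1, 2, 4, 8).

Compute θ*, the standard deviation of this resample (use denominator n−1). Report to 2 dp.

θ* = 13.50

Resample values: 47.4, 30.6, 14.3, 41.7, 14.3, 47.4, 41.7, 30.6.
Mean = 33.5000; sum of squared deviations = 1275.0000
s² = 1275.0000 / 7 = 182.1429
s = √182.1429 = 13.50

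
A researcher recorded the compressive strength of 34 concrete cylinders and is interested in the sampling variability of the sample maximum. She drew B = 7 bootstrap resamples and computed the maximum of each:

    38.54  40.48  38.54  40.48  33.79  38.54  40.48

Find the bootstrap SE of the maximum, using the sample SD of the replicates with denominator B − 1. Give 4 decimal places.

Bootstrap SE is the standard deviation of the 7 replicate maximums.
Mean of replicates: (38.54 + 40.48 + 38.54 + 40.48 + 33.79 + 38.54 + 40.48) / 7 = 270.85000 / 7 = 38.69286
Sum of squared deviations: (−0.15286)² + (+1.78714)² + (−0.15286)² + (+1.78714)² + (−4.90286)² + (−0.15286)² + (+1.78714)² = 33.68974
Variance = 33.68974 / 6 = 5.61496
SE* = √5.61496

SE* = 2.3696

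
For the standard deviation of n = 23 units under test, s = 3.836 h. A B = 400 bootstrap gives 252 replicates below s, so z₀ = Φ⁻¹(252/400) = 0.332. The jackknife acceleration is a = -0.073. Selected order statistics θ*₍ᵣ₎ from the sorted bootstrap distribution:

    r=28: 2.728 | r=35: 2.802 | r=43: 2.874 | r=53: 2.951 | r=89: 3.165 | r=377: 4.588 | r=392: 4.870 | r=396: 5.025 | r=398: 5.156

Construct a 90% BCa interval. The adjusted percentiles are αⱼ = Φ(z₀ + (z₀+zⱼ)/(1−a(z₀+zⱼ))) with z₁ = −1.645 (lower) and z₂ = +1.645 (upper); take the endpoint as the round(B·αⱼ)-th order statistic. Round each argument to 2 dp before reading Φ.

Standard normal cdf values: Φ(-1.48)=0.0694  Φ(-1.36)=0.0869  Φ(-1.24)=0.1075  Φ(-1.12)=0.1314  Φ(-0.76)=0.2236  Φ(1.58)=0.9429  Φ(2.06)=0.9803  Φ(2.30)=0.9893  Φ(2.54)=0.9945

(2.951, 4.870)

Lower: z₀ + z₁ = 0.332 + (-1.645) = -1.313; 1 − a(z₀+z₁) = 1 − (-0.073)(-1.313) = 0.9042; argument = 0.332 + (-1.313)/0.9042 = -1.1202 → -1.12.
α₁ = Φ(-1.12) = 0.1314; rank = round(400 × 0.1314) = 53; θ*₍53₎ = 2.951.
Upper: z₀ + z₂ = 1.977; 1 − a(z₀+z₂) = 1.1443; argument = 2.0597 → 2.06; α₂ = 0.9803; rank = 392; θ*₍392₎ = 4.870.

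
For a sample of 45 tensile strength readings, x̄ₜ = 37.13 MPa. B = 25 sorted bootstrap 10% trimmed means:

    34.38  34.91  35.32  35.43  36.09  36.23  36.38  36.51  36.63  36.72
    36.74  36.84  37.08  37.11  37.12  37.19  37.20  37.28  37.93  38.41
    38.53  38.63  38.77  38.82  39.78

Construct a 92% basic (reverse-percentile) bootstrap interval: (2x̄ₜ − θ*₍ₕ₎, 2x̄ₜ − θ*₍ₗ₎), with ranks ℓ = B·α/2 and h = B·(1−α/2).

(35.44, 39.88)

Percentile endpoints at ranks 1 and 24: θ*₍1₎ = 34.38, θ*₍24₎ = 38.82.
Basic interval reflects these around x̄ₜ:
  lower = 2 × 37.13 − 38.82 = 35.44
  upper = 2 × 37.13 − 34.38 = 39.88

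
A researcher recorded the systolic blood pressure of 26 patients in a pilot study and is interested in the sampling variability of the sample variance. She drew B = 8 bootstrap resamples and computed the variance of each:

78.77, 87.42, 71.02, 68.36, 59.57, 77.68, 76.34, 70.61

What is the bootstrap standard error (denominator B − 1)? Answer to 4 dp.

SE* = 8.2950

Bootstrap SE is the standard deviation of the 8 replicate variances.
Mean of replicates: (78.77 + 87.42 + 71.02 + 68.36 + 59.57 + 77.68 + 76.34 + 70.61) / 8 = 589.77000 / 8 = 73.72125
Sum of squared deviations: (+5.04875)² + (+13.69875)² + (−2.70125)² + (−5.36125)² + (−14.15125)² + (+3.95875)² + (+2.61875)² + (−3.11125)² = 481.65269
Variance = 481.65269 / 7 = 68.80753
SE* = √68.80753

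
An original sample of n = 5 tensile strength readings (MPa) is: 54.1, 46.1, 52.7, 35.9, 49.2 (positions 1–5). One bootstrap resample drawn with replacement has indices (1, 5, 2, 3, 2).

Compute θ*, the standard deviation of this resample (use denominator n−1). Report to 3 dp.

θ* = 3.692

Resample values: 54.1, 49.2, 46.1, 52.7, 46.1.
Mean = 49.6400; sum of squared deviations = 54.5120
s² = 54.5120 / 4 = 13.6280
s = √13.6280 = 3.692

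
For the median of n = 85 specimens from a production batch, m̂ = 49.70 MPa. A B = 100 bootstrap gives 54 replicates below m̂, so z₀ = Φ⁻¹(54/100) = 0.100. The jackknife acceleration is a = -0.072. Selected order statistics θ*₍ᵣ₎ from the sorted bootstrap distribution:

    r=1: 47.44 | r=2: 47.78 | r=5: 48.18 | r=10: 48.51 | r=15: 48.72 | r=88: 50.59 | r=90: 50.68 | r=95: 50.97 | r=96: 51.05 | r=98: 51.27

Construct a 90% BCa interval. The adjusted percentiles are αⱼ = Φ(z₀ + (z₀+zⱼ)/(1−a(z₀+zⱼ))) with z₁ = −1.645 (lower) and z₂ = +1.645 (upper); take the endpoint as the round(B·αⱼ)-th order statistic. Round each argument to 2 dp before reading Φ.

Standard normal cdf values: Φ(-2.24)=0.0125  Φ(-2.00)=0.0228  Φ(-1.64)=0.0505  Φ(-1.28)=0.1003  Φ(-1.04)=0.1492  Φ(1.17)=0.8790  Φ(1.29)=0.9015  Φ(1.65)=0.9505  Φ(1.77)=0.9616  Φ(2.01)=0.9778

Lower: z₀ + z₁ = 0.100 + (-1.645) = -1.545; 1 − a(z₀+z₁) = 1 − (-0.072)(-1.545) = 0.8888; argument = 0.100 + (-1.545)/0.8888 = -1.6384 → -1.64.
α₁ = Φ(-1.64) = 0.0505; rank = round(100 × 0.0505) = 5; θ*₍5₎ = 48.18.
Upper: z₀ + z₂ = 1.745; 1 − a(z₀+z₂) = 1.1256; argument = 1.6502 → 1.65; α₂ = 0.9505; rank = 95; θ*₍95₎ = 50.97.

(48.18, 50.97)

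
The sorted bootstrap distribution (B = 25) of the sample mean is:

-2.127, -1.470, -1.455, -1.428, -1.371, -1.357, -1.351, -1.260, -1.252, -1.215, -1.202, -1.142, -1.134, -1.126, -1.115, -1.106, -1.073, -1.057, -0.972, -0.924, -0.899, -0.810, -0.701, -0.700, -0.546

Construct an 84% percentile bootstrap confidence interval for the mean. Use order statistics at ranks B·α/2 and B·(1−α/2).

α = 0.16; lower rank = 25 × 0.080 = 2; upper rank = 25 × 0.920 = 23.
The 2nd smallest replicate is -1.470; the 23rd is -0.701.

(-1.470, -0.701)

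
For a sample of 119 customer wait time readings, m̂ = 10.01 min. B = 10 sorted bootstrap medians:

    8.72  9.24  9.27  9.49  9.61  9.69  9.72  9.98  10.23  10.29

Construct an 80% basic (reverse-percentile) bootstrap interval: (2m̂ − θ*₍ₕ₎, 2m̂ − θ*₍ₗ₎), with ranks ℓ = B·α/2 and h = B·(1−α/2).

Percentile endpoints at ranks 1 and 9: θ*₍1₎ = 8.72, θ*₍9₎ = 10.23.
Basic interval reflects these around m̂:
  lower = 2 × 10.01 − 10.23 = 9.79
  upper = 2 × 10.01 − 8.72 = 11.30

(9.79, 11.30)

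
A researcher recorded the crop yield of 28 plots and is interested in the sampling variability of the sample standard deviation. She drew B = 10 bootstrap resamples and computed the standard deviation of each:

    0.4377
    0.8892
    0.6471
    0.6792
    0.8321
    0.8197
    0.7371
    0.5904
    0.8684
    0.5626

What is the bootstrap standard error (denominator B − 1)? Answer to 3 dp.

Bootstrap SE is the standard deviation of the 10 replicate standard deviations.
Mean of replicates: (0.4377 + 0.8892 + 0.6471 + 0.6792 + 0.8321 + 0.8197 + 0.7371 + 0.5904 + 0.8684 + 0.5626) / 10 = 7.06350 / 10 = 0.70635
Sum of squared deviations: (−0.26865)² + (+0.18285)² + (−0.05925)² + (−0.02715)² + (+0.12575)² + (+0.11335)² + (+0.03075)² + (−0.11595)² + (+0.16205)² + (−0.14375)² = 0.19983
Variance = 0.19983 / 9 = 0.02220
SE* = √0.02220

SE* = 0.149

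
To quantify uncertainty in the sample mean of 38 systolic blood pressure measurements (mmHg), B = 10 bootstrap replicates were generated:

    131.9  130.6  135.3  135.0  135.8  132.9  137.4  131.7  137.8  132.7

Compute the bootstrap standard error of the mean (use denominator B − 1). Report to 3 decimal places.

SE* = 2.494

Bootstrap SE is the standard deviation of the 10 replicate means.
Mean of replicates: (131.9 + 130.6 + 135.3 + 135.0 + 135.8 + 132.9 + 137.4 + 131.7 + 137.8 + 132.7) / 10 = 1341.1000 / 10 = 134.1100
Sum of squared deviations: (−2.2100)² + (−3.5100)² + (+1.1900)² + (+0.8900)² + (+1.6900)² + (−1.2100)² + (+3.2900)² + (−2.4100)² + (+3.6900)² + (−1.4100)² = 55.9690
Variance = 55.9690 / 9 = 6.2188
SE* = √6.2188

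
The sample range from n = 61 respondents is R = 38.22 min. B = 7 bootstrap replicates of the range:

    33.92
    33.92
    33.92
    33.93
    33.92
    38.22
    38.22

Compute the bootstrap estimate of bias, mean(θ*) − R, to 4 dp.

mean(θ*) = (33.92 + 33.92 + 33.92 + 33.93 + 33.92 + 38.22 + 38.22) / 7 = 35.15000
bias = 35.15000 − 38.22

bias = −3.0700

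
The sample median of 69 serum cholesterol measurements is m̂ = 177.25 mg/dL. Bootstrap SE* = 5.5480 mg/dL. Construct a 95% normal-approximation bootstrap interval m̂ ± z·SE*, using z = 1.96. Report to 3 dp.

Margin = 1.96 × 5.5480 = 10.8741
Interval: 177.25 ± 10.8741

(166.376, 188.124)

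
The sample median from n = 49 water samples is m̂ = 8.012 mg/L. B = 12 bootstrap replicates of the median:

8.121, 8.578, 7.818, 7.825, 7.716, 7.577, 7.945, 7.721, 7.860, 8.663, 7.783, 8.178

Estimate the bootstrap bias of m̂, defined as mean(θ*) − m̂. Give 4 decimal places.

bias = −0.0299

mean(θ*) = (8.121 + 8.578 + 7.818 + 7.825 + 7.716 + 7.577 + 7.945 + 7.721 + 7.860 + 8.663 + 7.783 + 8.178) / 12 = 7.98208
bias = 7.98208 − 8.012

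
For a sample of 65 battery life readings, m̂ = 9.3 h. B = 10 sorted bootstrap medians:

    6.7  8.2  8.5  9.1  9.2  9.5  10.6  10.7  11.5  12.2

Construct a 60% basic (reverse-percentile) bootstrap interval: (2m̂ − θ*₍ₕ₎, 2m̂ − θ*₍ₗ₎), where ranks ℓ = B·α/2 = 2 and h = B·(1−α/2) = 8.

(7.9, 10.4)

Percentile endpoints at ranks 2 and 8: θ*₍2₎ = 8.2, θ*₍8₎ = 10.7.
Basic interval reflects these around m̂:
  lower = 2 × 9.3 − 10.7 = 7.9
  upper = 2 × 9.3 − 8.2 = 10.4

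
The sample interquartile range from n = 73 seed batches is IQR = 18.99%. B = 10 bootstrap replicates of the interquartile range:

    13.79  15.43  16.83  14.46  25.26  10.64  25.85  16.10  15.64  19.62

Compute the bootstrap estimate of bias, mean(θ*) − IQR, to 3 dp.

bias = −1.628

mean(θ*) = (13.79 + 15.43 + 16.83 + 14.46 + 25.26 + 10.64 + 25.85 + 16.10 + 15.64 + 19.62) / 10 = 17.3620
bias = 17.3620 − 18.99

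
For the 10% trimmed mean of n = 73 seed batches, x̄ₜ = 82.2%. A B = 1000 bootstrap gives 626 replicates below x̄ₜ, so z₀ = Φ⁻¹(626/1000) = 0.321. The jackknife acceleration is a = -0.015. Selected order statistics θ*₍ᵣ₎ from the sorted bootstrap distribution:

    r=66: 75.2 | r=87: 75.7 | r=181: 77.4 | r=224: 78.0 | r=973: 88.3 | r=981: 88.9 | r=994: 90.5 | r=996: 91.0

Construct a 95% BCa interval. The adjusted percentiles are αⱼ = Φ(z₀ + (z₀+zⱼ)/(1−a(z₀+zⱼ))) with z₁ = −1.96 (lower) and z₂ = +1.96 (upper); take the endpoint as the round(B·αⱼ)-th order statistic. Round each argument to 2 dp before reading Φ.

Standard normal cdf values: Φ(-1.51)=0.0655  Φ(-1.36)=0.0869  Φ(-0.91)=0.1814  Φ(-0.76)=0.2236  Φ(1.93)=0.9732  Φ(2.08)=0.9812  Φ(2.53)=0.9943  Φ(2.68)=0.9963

Lower: z₀ + z₁ = 0.321 + (-1.960) = -1.639; 1 − a(z₀+z₁) = 1 − (-0.015)(-1.639) = 0.9754; argument = 0.321 + (-1.639)/0.9754 = -1.3593 → -1.36.
α₁ = Φ(-1.36) = 0.0869; rank = round(1000 × 0.0869) = 87; θ*₍87₎ = 75.7.
Upper: z₀ + z₂ = 2.281; 1 − a(z₀+z₂) = 1.0342; argument = 2.5265 → 2.53; α₂ = 0.9943; rank = 994; θ*₍994₎ = 90.5.

(75.7, 90.5)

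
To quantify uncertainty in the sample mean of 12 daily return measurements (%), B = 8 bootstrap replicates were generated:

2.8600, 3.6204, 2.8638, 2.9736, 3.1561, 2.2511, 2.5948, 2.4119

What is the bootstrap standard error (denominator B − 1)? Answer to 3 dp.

Bootstrap SE is the standard deviation of the 8 replicate means.
Mean of replicates: (2.8600 + 3.6204 + 2.8638 + 2.9736 + 3.1561 + 2.2511 + 2.5948 + 2.4119) / 8 = 22.73170 / 8 = 2.84146
Sum of squared deviations: (+0.01854)² + (+0.77894)² + (+0.02234)² + (+0.13214)² + (+0.31464)² + (−0.59036)² + (−0.24666)² + (−0.42956)² = 1.31794
Variance = 1.31794 / 7 = 0.18828
SE* = √0.18828

SE* = 0.434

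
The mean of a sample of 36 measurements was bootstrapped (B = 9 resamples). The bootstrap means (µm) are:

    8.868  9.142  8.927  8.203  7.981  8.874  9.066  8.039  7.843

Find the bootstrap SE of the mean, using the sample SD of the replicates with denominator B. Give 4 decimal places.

Bootstrap SE is the standard deviation of the 9 replicate means.
Mean of replicates: (8.868 + 9.142 + 8.927 + 8.203 + 7.981 + 8.874 + 9.066 + 8.039 + 7.843) / 9 = 76.94300 / 9 = 8.54922
Sum of squared deviations: (+0.31878)² + (+0.59278)² + (+0.37778)² + (−0.34622)² + (−0.56822)² + (+0.32478)² + (+0.51678)² + (−0.51022)² + (−0.70622)² = 2.17008
Variance = 2.17008 / 9 = 0.24112
SE* = √0.24112

SE* = 0.4910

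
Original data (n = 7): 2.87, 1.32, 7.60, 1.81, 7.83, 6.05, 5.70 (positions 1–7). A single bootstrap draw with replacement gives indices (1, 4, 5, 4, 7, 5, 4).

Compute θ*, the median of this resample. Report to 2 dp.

Resample values: 2.87, 1.81, 7.83, 1.81, 5.70, 7.83, 1.81.
Sorted: 1.81, 1.81, 1.81, 2.87, 5.70, 7.83, 7.83
Median = middle value = 2.87

θ* = 2.87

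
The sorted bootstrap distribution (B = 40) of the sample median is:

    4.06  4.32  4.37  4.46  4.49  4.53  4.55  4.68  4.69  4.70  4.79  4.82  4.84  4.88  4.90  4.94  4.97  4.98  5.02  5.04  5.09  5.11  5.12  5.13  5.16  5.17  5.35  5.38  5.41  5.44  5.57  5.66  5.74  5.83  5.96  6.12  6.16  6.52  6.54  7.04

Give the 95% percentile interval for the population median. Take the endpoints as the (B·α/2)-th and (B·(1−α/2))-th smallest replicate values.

(4.06, 6.54)

α = 0.05; lower rank = 40 × 0.025 = 1; upper rank = 40 × 0.975 = 39.
The 1st smallest replicate is 4.06; the 39th is 6.54.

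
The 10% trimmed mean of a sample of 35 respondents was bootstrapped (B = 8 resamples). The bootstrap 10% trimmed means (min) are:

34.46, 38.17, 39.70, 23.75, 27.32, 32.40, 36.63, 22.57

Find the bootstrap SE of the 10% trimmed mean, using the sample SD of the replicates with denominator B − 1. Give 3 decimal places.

Bootstrap SE is the standard deviation of the 8 replicate 10% trimmed means.
Mean of replicates: (34.46 + 38.17 + 39.70 + 23.75 + 27.32 + 32.40 + 36.63 + 22.57) / 8 = 255.0000 / 8 = 31.8750
Sum of squared deviations: (+2.5850)² + (+6.2950)² + (+7.8250)² + (−8.1250)² + (−4.5550)² + (+0.5250)² + (+4.7550)² + (−9.3050)² = 303.7722
Variance = 303.7722 / 7 = 43.3960
SE* = √43.3960

SE* = 6.588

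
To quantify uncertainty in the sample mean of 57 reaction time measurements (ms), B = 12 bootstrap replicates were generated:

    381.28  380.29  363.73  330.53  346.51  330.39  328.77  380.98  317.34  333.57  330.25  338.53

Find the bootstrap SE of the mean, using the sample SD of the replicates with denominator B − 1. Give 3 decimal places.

Bootstrap SE is the standard deviation of the 12 replicate means.
Mean of replicates: (381.28 + 380.29 + 363.73 + 330.53 + 346.51 + 330.39 + 328.77 + 380.98 + 317.34 + 333.57 + 330.25 + 338.53) / 12 = 4162.1700 / 12 = 346.8475
Sum of squared deviations: (+34.4325)² + (+33.4425)² + (+16.8825)² + (−16.3175)² + (−0.3375)² + (−16.4575)² + (−18.0775)² + (+34.1325)² + (−29.5075)² + (−13.2775)² + (−16.5975)² + (−8.3175)² = 6009.7066
Variance = 6009.7066 / 11 = 546.3370
SE* = √546.3370

SE* = 23.374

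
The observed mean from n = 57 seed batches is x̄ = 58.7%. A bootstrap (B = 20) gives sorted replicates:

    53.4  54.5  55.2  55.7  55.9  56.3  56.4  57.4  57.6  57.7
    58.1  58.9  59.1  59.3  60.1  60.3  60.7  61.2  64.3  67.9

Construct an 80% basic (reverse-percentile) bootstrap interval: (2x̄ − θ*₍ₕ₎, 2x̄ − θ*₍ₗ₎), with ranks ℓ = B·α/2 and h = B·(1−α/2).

(56.2, 62.9)

Percentile endpoints at ranks 2 and 18: θ*₍2₎ = 54.5, θ*₍18₎ = 61.2.
Basic interval reflects these around x̄:
  lower = 2 × 58.7 − 61.2 = 56.2
  upper = 2 × 58.7 − 54.5 = 62.9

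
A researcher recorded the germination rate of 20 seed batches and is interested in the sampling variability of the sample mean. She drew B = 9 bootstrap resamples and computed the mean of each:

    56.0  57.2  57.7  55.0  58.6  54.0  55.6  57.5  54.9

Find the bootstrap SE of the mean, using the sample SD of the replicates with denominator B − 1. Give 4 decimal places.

Bootstrap SE is the standard deviation of the 9 replicate means.
Mean of replicates: (56.0 + 57.2 + 57.7 + 55.0 + 58.6 + 54.0 + 55.6 + 57.5 + 54.9) / 9 = 506.50000 / 9 = 56.27778
Sum of squared deviations: (−0.27778)² + (+0.92222)² + (+1.42222)² + (−1.27778)² + (+2.32222)² + (−2.27778)² + (−0.67778)² + (+1.22222)² + (−1.37778)² = 19.01556
Variance = 19.01556 / 8 = 2.37694
SE* = √2.37694

SE* = 1.5417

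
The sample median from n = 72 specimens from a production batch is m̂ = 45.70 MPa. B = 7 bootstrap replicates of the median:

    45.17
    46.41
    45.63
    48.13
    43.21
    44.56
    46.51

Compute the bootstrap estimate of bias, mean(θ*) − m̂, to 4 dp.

bias = −0.0400

mean(θ*) = (45.17 + 46.41 + 45.63 + 48.13 + 43.21 + 44.56 + 46.51) / 7 = 45.66000
bias = 45.66000 − 45.70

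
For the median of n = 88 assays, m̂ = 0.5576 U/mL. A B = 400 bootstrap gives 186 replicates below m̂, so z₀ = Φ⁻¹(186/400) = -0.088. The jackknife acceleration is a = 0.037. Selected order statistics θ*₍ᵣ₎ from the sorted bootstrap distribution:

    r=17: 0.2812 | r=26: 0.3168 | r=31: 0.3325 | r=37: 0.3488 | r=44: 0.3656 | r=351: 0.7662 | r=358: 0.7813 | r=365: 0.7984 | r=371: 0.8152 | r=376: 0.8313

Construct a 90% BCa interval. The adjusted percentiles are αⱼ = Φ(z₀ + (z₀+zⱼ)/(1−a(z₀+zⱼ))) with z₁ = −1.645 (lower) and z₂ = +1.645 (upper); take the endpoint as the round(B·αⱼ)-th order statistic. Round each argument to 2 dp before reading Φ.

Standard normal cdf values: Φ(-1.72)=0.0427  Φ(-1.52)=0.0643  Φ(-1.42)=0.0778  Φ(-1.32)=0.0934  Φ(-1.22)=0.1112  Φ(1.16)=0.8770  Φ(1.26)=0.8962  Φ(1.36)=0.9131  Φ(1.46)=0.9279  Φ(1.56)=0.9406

Lower: z₀ + z₁ = -0.088 + (-1.645) = -1.733; 1 − a(z₀+z₁) = 1 − (0.037)(-1.733) = 1.0641; argument = -0.088 + (-1.733)/1.0641 = -1.7166 → -1.72.
α₁ = Φ(-1.72) = 0.0427; rank = round(400 × 0.0427) = 17; θ*₍17₎ = 0.2812.
Upper: z₀ + z₂ = 1.557; 1 − a(z₀+z₂) = 0.9424; argument = 1.5642 → 1.56; α₂ = 0.9406; rank = 376; θ*₍376₎ = 0.8313.

(0.2812, 0.8313)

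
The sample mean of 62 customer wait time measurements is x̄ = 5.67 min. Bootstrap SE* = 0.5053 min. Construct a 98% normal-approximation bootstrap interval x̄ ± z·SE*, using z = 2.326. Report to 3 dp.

Margin = 2.326 × 0.5053 = 1.1753
Interval: 5.67 ± 1.1753

(4.495, 6.845)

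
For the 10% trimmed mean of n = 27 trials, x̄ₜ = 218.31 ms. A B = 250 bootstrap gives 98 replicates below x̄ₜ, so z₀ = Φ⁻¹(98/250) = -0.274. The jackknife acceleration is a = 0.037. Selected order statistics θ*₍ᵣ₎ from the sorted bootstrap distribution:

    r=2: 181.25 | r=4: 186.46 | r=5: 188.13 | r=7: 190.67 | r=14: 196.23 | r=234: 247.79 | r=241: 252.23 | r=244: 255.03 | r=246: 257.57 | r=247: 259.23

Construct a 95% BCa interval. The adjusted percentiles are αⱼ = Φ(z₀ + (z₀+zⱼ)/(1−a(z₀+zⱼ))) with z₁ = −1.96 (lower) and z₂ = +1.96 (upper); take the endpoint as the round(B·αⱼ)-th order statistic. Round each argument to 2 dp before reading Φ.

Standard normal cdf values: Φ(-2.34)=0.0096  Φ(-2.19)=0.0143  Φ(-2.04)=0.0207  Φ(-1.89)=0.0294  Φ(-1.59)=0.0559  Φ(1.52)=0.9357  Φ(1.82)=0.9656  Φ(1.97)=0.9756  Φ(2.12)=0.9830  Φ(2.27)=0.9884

(181.25, 247.79)

Lower: z₀ + z₁ = -0.274 + (-1.960) = -2.234; 1 − a(z₀+z₁) = 1 − (0.037)(-2.234) = 1.0827; argument = -0.274 + (-2.234)/1.0827 = -2.3374 → -2.34.
α₁ = Φ(-2.34) = 0.0096; rank = round(250 × 0.0096) = 2; θ*₍2₎ = 181.25.
Upper: z₀ + z₂ = 1.686; 1 − a(z₀+z₂) = 0.9376; argument = 1.5242 → 1.52; α₂ = 0.9357; rank = 234; θ*₍234₎ = 247.79.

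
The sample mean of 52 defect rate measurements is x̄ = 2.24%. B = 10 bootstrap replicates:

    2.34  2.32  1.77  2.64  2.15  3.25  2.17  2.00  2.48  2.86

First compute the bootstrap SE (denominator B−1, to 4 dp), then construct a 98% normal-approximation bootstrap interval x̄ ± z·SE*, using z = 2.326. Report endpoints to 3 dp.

Mean of replicates = 2.3980; sum of squared deviations = 1.6804; SE* = √(1.6804/9) = 0.4321
Margin = 2.326 × 0.4321 = 1.0051
Interval: 2.24 ± 1.0051

(1.235, 3.245)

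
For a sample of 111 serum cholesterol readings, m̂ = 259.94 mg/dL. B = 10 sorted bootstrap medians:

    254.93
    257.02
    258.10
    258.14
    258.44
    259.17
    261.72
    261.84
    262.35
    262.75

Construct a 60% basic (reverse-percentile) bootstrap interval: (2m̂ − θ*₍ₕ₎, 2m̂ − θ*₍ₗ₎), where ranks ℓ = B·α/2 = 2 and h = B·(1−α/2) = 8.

Percentile endpoints at ranks 2 and 8: θ*₍2₎ = 257.02, θ*₍8₎ = 261.84.
Basic interval reflects these around m̂:
  lower = 2 × 259.94 − 261.84 = 258.04
  upper = 2 × 259.94 − 257.02 = 262.86

(258.04, 262.86)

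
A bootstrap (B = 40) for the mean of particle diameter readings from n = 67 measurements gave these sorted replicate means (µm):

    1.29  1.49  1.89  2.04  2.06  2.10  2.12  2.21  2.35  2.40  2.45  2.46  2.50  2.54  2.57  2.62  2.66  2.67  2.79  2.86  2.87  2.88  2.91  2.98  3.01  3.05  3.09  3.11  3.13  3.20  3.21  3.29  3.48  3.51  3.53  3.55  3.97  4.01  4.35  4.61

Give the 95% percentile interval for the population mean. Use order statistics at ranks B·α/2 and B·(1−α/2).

α = 0.05; lower rank = 40 × 0.025 = 1; upper rank = 40 × 0.975 = 39.
The 1st smallest replicate is 1.29; the 39th is 4.35.

(1.29, 4.35)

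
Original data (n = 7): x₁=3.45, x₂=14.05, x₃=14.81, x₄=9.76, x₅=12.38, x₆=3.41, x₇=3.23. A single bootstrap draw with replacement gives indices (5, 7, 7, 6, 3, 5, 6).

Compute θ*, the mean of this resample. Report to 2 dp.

Resample values: 12.38, 3.23, 3.23, 3.41, 14.81, 12.38, 3.41.
Mean = (12.38 + 3.23 + 3.23 + 3.41 + 14.81 + 12.38 + 3.41) / 7 = 52.850 / 7 = 7.55

θ* = 7.55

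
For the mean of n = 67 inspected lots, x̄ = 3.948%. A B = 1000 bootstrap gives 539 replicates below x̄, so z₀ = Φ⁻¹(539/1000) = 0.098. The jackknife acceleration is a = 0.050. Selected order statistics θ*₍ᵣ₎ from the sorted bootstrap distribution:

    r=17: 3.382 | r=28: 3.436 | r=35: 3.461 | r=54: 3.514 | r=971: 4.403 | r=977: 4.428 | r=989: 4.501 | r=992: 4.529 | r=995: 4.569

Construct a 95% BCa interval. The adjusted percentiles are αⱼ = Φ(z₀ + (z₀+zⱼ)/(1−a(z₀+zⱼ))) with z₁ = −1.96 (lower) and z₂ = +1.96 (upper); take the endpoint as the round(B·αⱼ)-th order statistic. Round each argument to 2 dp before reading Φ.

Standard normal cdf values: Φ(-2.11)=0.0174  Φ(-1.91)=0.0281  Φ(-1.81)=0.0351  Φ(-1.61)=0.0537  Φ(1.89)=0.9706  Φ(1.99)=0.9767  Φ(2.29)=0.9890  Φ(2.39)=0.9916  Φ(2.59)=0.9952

(3.514, 4.529)

Lower: z₀ + z₁ = 0.098 + (-1.960) = -1.862; 1 − a(z₀+z₁) = 1 − (0.050)(-1.862) = 1.0931; argument = 0.098 + (-1.862)/1.0931 = -1.6054 → -1.61.
α₁ = Φ(-1.61) = 0.0537; rank = round(1000 × 0.0537) = 54; θ*₍54₎ = 3.514.
Upper: z₀ + z₂ = 2.058; 1 − a(z₀+z₂) = 0.8971; argument = 2.3921 → 2.39; α₂ = 0.9916; rank = 992; θ*₍992₎ = 4.529.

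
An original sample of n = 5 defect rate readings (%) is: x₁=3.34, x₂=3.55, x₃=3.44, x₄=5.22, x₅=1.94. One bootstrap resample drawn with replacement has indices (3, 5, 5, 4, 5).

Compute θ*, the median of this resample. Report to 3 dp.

θ* = 1.940

Resample values: 3.44, 1.94, 1.94, 5.22, 1.94.
Sorted: 1.94, 1.94, 1.94, 3.44, 5.22
Median = middle value = 1.940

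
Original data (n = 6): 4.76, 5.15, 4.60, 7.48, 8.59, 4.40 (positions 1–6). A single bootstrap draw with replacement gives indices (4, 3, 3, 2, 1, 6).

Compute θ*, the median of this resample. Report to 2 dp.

Resample values: 7.48, 4.60, 4.60, 5.15, 4.76, 4.40.
Sorted: 4.40, 4.60, 4.60, 4.76, 5.15, 7.48
Median = average of the two middle values = 4.68

θ* = 4.68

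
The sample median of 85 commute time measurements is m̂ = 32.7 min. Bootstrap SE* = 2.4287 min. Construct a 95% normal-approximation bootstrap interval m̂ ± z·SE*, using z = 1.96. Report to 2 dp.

Margin = 1.96 × 2.4287 = 4.760
Interval: 32.7 ± 4.760

(27.94, 37.46)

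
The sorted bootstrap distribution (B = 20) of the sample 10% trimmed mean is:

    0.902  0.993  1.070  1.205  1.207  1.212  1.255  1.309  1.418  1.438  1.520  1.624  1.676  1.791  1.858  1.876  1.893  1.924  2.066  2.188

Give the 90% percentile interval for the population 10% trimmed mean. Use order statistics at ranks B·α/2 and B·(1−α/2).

(0.902, 2.066)

α = 0.10; lower rank = 20 × 0.050 = 1; upper rank = 20 × 0.950 = 19.
The 1st smallest replicate is 0.902; the 19th is 2.066.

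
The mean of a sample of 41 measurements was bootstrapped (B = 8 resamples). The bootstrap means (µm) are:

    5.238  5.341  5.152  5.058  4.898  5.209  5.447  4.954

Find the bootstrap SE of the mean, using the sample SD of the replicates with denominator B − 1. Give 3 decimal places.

SE* = 0.187

Bootstrap SE is the standard deviation of the 8 replicate means.
Mean of replicates: (5.238 + 5.341 + 5.152 + 5.058 + 4.898 + 5.209 + 5.447 + 4.954) / 8 = 41.2970 / 8 = 5.1621
Sum of squared deviations: (+0.0759)² + (+0.1789)² + (−0.0101)² + (−0.1041)² + (−0.2641)² + (+0.0469)² + (+0.2849)² + (−0.2081)² = 0.2451
Variance = 0.2451 / 7 = 0.0350
SE* = √0.0350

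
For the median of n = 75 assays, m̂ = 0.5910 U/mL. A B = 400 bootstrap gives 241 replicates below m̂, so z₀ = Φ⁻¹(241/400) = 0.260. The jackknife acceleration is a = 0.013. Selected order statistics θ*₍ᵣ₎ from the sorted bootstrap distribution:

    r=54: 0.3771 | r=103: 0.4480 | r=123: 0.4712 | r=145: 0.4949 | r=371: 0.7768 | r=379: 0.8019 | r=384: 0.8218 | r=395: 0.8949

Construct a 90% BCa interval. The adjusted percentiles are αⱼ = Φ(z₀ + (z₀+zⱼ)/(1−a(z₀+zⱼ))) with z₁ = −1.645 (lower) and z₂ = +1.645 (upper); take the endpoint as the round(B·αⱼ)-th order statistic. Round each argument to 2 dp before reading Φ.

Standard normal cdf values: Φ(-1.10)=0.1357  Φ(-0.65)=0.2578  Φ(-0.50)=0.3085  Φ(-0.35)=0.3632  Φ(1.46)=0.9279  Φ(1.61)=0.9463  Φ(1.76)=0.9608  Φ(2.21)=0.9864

(0.3771, 0.8949)

Lower: z₀ + z₁ = 0.260 + (-1.645) = -1.385; 1 − a(z₀+z₁) = 1 − (0.013)(-1.385) = 1.0180; argument = 0.260 + (-1.385)/1.0180 = -1.1005 → -1.10.
α₁ = Φ(-1.10) = 0.1357; rank = round(400 × 0.1357) = 54; θ*₍54₎ = 0.3771.
Upper: z₀ + z₂ = 1.905; 1 − a(z₀+z₂) = 0.9752; argument = 2.2134 → 2.21; α₂ = 0.9864; rank = 395; θ*₍395₎ = 0.8949.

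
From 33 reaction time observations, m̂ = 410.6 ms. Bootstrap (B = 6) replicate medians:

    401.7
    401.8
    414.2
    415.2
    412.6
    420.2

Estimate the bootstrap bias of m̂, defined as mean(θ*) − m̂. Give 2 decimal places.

mean(θ*) = (401.7 + 401.8 + 414.2 + 415.2 + 412.6 + 420.2) / 6 = 410.950
bias = 410.950 − 410.6

bias = +0.35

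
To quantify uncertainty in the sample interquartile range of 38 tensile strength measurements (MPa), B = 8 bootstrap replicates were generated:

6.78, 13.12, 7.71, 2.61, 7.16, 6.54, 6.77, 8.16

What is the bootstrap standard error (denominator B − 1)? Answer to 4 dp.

Bootstrap SE is the standard deviation of the 8 replicate interquartile ranges.
Mean of replicates: (6.78 + 13.12 + 7.71 + 2.61 + 7.16 + 6.54 + 6.77 + 8.16) / 8 = 58.85000 / 8 = 7.35625
Sum of squared deviations: (−0.57625)² + (+5.76375)² + (+0.35375)² + (−4.74625)² + (−0.19625)² + (−0.81625)² + (−0.58625)² + (+0.80375)² = 57.89939
Variance = 57.89939 / 7 = 8.27134
SE* = √8.27134

SE* = 2.8760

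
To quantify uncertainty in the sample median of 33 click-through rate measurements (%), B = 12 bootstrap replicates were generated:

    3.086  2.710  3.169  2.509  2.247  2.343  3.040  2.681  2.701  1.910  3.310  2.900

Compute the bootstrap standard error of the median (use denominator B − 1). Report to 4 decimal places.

Bootstrap SE is the standard deviation of the 12 replicate medians.
Mean of replicates: (3.086 + 2.710 + 3.169 + 2.509 + 2.247 + 2.343 + 3.040 + 2.681 + 2.701 + 1.910 + 3.310 + 2.900) / 12 = 32.60600 / 12 = 2.71717
Sum of squared deviations: (+0.36883)² + (−0.00717)² + (+0.45183)² + (−0.20817)² + (−0.47017)² + (−0.37417)² + (+0.32283)² + (−0.03617)² + (−0.01617)² + (−0.80717)² + (+0.59283)² + (+0.18283)² = 1.88682
Variance = 1.88682 / 11 = 0.17153
SE* = √0.17153

SE* = 0.4142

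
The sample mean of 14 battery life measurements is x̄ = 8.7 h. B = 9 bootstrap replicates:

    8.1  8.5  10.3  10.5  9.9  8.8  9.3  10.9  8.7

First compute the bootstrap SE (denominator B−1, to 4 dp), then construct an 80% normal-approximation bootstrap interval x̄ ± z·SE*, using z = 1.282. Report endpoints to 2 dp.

(7.43, 9.97)

Mean of replicates = 9.4444; sum of squared deviations = 7.8622; SE* = √(7.8622/8) = 0.9914
Margin = 1.282 × 0.9914 = 1.271
Interval: 8.7 ± 1.271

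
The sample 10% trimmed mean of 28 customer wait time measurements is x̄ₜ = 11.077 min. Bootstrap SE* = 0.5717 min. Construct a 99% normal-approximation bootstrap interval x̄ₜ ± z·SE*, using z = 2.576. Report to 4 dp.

Margin = 2.576 × 0.5717 = 1.47270
Interval: 11.077 ± 1.47270

(9.6043, 12.5497)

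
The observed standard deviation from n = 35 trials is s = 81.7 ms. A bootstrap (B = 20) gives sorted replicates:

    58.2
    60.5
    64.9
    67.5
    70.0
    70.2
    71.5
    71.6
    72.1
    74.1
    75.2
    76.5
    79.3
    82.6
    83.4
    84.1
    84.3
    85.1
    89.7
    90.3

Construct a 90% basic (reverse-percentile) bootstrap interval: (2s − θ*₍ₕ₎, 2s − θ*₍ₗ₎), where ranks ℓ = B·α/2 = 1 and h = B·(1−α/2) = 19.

Percentile endpoints at ranks 1 and 19: θ*₍1₎ = 58.2, θ*₍19₎ = 89.7.
Basic interval reflects these around s:
  lower = 2 × 81.7 − 89.7 = 73.7
  upper = 2 × 81.7 − 58.2 = 105.2

(73.7, 105.2)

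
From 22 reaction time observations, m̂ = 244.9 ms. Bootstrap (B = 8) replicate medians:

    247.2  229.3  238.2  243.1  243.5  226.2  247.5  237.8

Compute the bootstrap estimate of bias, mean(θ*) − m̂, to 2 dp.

bias = −5.80

mean(θ*) = (247.2 + 229.3 + 238.2 + 243.1 + 243.5 + 226.2 + 247.5 + 237.8) / 8 = 239.100
bias = 239.100 − 244.9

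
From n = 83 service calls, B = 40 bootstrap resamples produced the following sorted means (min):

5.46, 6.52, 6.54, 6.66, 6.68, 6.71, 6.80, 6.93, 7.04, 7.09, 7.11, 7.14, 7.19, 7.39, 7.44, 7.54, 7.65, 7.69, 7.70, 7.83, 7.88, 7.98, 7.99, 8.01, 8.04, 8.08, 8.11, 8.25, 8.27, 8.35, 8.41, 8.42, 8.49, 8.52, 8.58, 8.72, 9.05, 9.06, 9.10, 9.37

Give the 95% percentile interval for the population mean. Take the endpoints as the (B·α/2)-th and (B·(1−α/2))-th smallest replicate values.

α = 0.05; lower rank = 40 × 0.025 = 1; upper rank = 40 × 0.975 = 39.
The 1st smallest replicate is 5.46; the 39th is 9.10.

(5.46, 9.10)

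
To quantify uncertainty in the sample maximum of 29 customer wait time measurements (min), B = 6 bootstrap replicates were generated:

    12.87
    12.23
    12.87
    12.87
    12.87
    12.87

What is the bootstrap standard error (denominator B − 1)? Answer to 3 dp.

Bootstrap SE is the standard deviation of the 6 replicate maximums.
Mean of replicates: (12.87 + 12.23 + 12.87 + 12.87 + 12.87 + 12.87) / 6 = 76.5800 / 6 = 12.7633
Sum of squared deviations: (+0.1067)² + (−0.5333)² + (+0.1067)² + (+0.1067)² + (+0.1067)² + (+0.1067)² = 0.3413
Variance = 0.3413 / 5 = 0.0683
SE* = √0.0683

SE* = 0.261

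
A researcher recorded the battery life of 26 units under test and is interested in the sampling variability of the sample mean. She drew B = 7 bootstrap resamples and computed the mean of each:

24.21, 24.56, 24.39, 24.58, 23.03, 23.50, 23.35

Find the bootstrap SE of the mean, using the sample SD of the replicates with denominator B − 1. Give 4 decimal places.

SE* = 0.6376

Bootstrap SE is the standard deviation of the 7 replicate means.
Mean of replicates: (24.21 + 24.56 + 24.39 + 24.58 + 23.03 + 23.50 + 23.35) / 7 = 167.62000 / 7 = 23.94571
Sum of squared deviations: (+0.26429)² + (+0.61429)² + (+0.44429)² + (+0.63429)² + (−0.91571)² + (−0.44571)² + (−0.59571)² = 2.43897
Variance = 2.43897 / 6 = 0.40650
SE* = √0.40650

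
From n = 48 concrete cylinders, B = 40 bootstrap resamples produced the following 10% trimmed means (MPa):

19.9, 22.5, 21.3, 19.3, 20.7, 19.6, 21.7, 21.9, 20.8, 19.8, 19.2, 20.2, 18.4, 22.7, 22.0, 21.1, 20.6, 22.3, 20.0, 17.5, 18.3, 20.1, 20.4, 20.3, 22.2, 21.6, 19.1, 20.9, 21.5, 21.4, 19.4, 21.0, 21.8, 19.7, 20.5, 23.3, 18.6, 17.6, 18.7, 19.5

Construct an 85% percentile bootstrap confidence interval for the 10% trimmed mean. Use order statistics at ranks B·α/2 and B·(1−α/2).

Sorted replicates: 17.5, 17.6, 18.3, 18.4, 18.6, 18.7, 19.1, 19.2, 19.3, 19.4, 19.5, 19.6, 19.7, 19.8, 19.9, 20.0, 20.1, 20.2, 20.3, 20.4, 20.5, 20.6, 20.7, 20.8, 20.9, 21.0, 21.1, 21.3, 21.4, 21.5, 21.6, 21.7, 21.8, 21.9, 22.0, 22.2, 22.3, 22.5, 22.7, 23.3
α = 0.15; lower rank = 40 × 0.075 = 3; upper rank = 40 × 0.925 = 37.
The 3rd smallest replicate is 18.3; the 37th is 22.3.

(18.3, 22.3)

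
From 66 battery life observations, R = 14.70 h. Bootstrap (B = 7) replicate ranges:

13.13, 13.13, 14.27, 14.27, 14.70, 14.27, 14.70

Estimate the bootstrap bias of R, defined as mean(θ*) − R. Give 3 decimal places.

mean(θ*) = (13.13 + 13.13 + 14.27 + 14.27 + 14.70 + 14.27 + 14.70) / 7 = 14.0671
bias = 14.0671 − 14.70

bias = −0.633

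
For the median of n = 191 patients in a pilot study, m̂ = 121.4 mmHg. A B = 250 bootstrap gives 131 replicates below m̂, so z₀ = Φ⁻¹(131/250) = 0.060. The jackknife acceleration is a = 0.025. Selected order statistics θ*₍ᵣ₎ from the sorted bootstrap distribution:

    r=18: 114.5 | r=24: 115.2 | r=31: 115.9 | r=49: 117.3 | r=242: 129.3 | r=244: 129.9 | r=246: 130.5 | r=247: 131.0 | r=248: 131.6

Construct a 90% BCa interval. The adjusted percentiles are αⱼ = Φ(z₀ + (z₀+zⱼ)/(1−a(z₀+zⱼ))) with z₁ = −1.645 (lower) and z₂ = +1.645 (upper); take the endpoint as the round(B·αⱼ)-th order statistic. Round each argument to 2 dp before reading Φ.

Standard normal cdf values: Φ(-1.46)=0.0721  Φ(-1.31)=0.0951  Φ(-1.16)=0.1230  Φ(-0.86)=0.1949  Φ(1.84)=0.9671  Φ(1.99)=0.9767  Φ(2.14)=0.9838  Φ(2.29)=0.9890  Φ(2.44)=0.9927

(114.5, 129.3)

Lower: z₀ + z₁ = 0.060 + (-1.645) = -1.585; 1 − a(z₀+z₁) = 1 − (0.025)(-1.585) = 1.0396; argument = 0.060 + (-1.585)/1.0396 = -1.4646 → -1.46.
α₁ = Φ(-1.46) = 0.0721; rank = round(250 × 0.0721) = 18; θ*₍18₎ = 114.5.
Upper: z₀ + z₂ = 1.705; 1 − a(z₀+z₂) = 0.9574; argument = 1.8409 → 1.84; α₂ = 0.9671; rank = 242; θ*₍242₎ = 129.3.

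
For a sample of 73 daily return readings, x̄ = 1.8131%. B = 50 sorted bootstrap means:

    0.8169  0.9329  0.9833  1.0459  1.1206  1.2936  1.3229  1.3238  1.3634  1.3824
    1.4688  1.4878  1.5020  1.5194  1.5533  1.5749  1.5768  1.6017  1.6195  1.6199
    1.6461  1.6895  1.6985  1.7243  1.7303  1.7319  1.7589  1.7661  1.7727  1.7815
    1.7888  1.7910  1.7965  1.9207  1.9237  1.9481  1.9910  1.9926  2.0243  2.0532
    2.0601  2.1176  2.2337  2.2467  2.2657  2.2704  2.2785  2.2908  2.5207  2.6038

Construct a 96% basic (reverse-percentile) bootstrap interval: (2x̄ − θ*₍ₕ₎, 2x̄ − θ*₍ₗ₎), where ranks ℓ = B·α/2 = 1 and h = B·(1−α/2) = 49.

(1.1055, 2.8093)

Percentile endpoints at ranks 1 and 49: θ*₍1₎ = 0.8169, θ*₍49₎ = 2.5207.
Basic interval reflects these around x̄:
  lower = 2 × 1.8131 − 2.5207 = 1.1055
  upper = 2 × 1.8131 − 0.8169 = 2.8093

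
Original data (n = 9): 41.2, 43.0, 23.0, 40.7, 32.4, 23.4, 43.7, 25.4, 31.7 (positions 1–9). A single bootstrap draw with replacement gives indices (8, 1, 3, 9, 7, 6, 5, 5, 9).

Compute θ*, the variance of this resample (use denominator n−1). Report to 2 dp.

Resample values: 25.4, 41.2, 23.0, 31.7, 43.7, 23.4, 32.4, 32.4, 31.7.
Mean = 31.6556; sum of squared deviations = 419.4822
s² = 419.4822 / 8 = 52.4353

θ* = 52.44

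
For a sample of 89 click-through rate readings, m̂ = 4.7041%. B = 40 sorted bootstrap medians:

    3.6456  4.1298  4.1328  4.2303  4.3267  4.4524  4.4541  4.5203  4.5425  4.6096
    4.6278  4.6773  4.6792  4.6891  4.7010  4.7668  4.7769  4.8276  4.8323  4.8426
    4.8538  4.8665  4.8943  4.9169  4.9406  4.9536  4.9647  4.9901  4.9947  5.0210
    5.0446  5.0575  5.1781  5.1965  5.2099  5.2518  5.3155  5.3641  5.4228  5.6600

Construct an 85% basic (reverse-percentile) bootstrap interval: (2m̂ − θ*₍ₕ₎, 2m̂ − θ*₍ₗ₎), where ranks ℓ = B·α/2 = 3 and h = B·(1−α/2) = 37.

Percentile endpoints at ranks 3 and 37: θ*₍3₎ = 4.1328, θ*₍37₎ = 5.3155.
Basic interval reflects these around m̂:
  lower = 2 × 4.7041 − 5.3155 = 4.0927
  upper = 2 × 4.7041 − 4.1328 = 5.2754

(4.0927, 5.2754)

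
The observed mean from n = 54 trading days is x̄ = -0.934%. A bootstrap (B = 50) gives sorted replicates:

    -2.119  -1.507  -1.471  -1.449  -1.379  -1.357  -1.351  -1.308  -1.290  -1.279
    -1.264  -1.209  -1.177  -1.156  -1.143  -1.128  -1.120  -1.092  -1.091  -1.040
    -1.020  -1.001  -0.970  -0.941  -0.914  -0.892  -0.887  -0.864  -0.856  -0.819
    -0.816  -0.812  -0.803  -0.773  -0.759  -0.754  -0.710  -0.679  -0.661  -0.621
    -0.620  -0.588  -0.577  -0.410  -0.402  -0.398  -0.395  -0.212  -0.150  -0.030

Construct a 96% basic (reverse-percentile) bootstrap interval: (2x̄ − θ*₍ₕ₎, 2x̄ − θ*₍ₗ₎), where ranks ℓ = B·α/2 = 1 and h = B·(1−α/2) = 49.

Percentile endpoints at ranks 1 and 49: θ*₍1₎ = -2.119, θ*₍49₎ = -0.150.
Basic interval reflects these around x̄:
  lower = 2 × -0.934 − -0.150 = -1.718
  upper = 2 × -0.934 − -2.119 = 0.251

(-1.718, 0.251)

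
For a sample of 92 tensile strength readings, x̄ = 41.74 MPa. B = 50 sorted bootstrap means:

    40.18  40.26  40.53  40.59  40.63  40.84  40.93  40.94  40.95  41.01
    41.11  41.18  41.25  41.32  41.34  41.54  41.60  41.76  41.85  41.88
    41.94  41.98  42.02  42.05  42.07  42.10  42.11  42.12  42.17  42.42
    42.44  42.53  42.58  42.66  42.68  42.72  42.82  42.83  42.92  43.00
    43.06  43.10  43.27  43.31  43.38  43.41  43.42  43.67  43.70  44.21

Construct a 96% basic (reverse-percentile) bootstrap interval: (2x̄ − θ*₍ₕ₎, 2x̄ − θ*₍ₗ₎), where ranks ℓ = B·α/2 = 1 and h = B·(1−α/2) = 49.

(39.78, 43.30)

Percentile endpoints at ranks 1 and 49: θ*₍1₎ = 40.18, θ*₍49₎ = 43.70.
Basic interval reflects these around x̄:
  lower = 2 × 41.74 − 43.70 = 39.78
  upper = 2 × 41.74 − 40.18 = 43.30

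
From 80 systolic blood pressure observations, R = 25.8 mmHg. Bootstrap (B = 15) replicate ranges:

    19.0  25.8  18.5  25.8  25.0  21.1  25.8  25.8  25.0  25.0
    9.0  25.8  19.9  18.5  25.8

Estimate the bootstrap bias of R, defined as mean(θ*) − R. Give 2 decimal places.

bias = −3.41

mean(θ*) = (19.0 + 25.8 + 18.5 + 25.8 + 25.0 + 21.1 + 25.8 + 25.8 + 25.0 + 25.0 + 9.0 + 25.8 + 19.9 + 18.5 + 25.8) / 15 = 22.387
bias = 22.387 − 25.8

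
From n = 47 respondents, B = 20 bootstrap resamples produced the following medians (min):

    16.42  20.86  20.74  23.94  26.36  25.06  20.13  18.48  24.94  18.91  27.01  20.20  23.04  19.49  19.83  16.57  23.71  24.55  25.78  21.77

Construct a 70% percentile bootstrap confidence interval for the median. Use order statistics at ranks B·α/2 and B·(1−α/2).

(18.48, 25.06)

Sorted replicates: 16.42, 16.57, 18.48, 18.91, 19.49, 19.83, 20.13, 20.20, 20.74, 20.86, 21.77, 23.04, 23.71, 23.94, 24.55, 24.94, 25.06, 25.78, 26.36, 27.01
α = 0.30; lower rank = 20 × 0.150 = 3; upper rank = 20 × 0.850 = 17.
The 3rd smallest replicate is 18.48; the 17th is 25.06.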